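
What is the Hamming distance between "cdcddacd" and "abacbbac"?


Comparing "cdcddacd" and "abacbbac" position by position:
  Position 0: 'c' vs 'a' => differ
  Position 1: 'd' vs 'b' => differ
  Position 2: 'c' vs 'a' => differ
  Position 3: 'd' vs 'c' => differ
  Position 4: 'd' vs 'b' => differ
  Position 5: 'a' vs 'b' => differ
  Position 6: 'c' vs 'a' => differ
  Position 7: 'd' vs 'c' => differ
Total differences (Hamming distance): 8

8


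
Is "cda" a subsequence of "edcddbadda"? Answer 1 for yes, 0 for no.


Check if "cda" is a subsequence of "edcddbadda"
Greedy scan:
  Position 0 ('e'): no match needed
  Position 1 ('d'): no match needed
  Position 2 ('c'): matches sub[0] = 'c'
  Position 3 ('d'): matches sub[1] = 'd'
  Position 4 ('d'): no match needed
  Position 5 ('b'): no match needed
  Position 6 ('a'): matches sub[2] = 'a'
  Position 7 ('d'): no match needed
  Position 8 ('d'): no match needed
  Position 9 ('a'): no match needed
All 3 characters matched => is a subsequence

1


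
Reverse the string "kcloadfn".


Input: kcloadfn
Reading characters right to left:
  Position 7: 'n'
  Position 6: 'f'
  Position 5: 'd'
  Position 4: 'a'
  Position 3: 'o'
  Position 2: 'l'
  Position 1: 'c'
  Position 0: 'k'
Reversed: nfdaolck

nfdaolck


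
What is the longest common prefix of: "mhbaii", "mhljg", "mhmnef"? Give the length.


Words: mhbaii, mhljg, mhmnef
  Position 0: all 'm' => match
  Position 1: all 'h' => match
  Position 2: ('b', 'l', 'm') => mismatch, stop
LCP = "mh" (length 2)

2


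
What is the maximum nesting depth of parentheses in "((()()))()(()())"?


Input: "((()()))()(()())"
Tracking depth:
  Position 0 '(': depth becomes 1
  Position 1 '(': depth becomes 2
  Position 2 '(': depth becomes 3
  Position 3 ')': depth becomes 2
  Position 4 '(': depth becomes 3
  Position 5 ')': depth becomes 2
  Position 6 ')': depth becomes 1
  Position 7 ')': depth becomes 0
  Position 8 '(': depth becomes 1
  Position 9 ')': depth becomes 0
  Position 10 '(': depth becomes 1
  Position 11 '(': depth becomes 2
  Position 12 ')': depth becomes 1
  Position 13 '(': depth becomes 2
  Position 14 ')': depth becomes 1
  Position 15 ')': depth becomes 0
Maximum depth reached: 3

3


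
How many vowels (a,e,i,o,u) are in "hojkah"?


Input: hojkah
Checking each character:
  'h' at position 0: consonant
  'o' at position 1: vowel (running total: 1)
  'j' at position 2: consonant
  'k' at position 3: consonant
  'a' at position 4: vowel (running total: 2)
  'h' at position 5: consonant
Total vowels: 2

2


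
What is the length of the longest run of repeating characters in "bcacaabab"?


Input: "bcacaabab"
Scanning for longest run:
  Position 1 ('c'): new char, reset run to 1
  Position 2 ('a'): new char, reset run to 1
  Position 3 ('c'): new char, reset run to 1
  Position 4 ('a'): new char, reset run to 1
  Position 5 ('a'): continues run of 'a', length=2
  Position 6 ('b'): new char, reset run to 1
  Position 7 ('a'): new char, reset run to 1
  Position 8 ('b'): new char, reset run to 1
Longest run: 'a' with length 2

2


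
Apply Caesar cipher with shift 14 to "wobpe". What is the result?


Caesar cipher: shift "wobpe" by 14
  'w' (pos 22) + 14 = pos 10 = 'k'
  'o' (pos 14) + 14 = pos 2 = 'c'
  'b' (pos 1) + 14 = pos 15 = 'p'
  'p' (pos 15) + 14 = pos 3 = 'd'
  'e' (pos 4) + 14 = pos 18 = 's'
Result: kcpds

kcpds


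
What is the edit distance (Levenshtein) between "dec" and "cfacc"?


Computing edit distance: "dec" -> "cfacc"
DP table:
           c    f    a    c    c
      0    1    2    3    4    5
  d   1    1    2    3    4    5
  e   2    2    2    3    4    5
  c   3    2    3    3    3    4
Edit distance = dp[3][5] = 4

4


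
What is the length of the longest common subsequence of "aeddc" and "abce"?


LCS of "aeddc" and "abce"
DP table:
           a    b    c    e
      0    0    0    0    0
  a   0    1    1    1    1
  e   0    1    1    1    2
  d   0    1    1    1    2
  d   0    1    1    1    2
  c   0    1    1    2    2
LCS length = dp[5][4] = 2

2


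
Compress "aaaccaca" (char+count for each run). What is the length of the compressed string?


Input: aaaccaca
Runs:
  'a' x 3 => "a3"
  'c' x 2 => "c2"
  'a' x 1 => "a1"
  'c' x 1 => "c1"
  'a' x 1 => "a1"
Compressed: "a3c2a1c1a1"
Compressed length: 10

10


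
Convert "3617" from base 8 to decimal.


Input: "3617" in base 8
Positional expansion:
  Digit '3' (value 3) x 8^3 = 1536
  Digit '6' (value 6) x 8^2 = 384
  Digit '1' (value 1) x 8^1 = 8
  Digit '7' (value 7) x 8^0 = 7
Sum = 1935

1935


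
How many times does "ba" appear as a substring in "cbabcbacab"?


Searching for "ba" in "cbabcbacab"
Scanning each position:
  Position 0: "cb" => no
  Position 1: "ba" => MATCH
  Position 2: "ab" => no
  Position 3: "bc" => no
  Position 4: "cb" => no
  Position 5: "ba" => MATCH
  Position 6: "ac" => no
  Position 7: "ca" => no
  Position 8: "ab" => no
Total occurrences: 2

2


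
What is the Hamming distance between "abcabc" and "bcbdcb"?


Comparing "abcabc" and "bcbdcb" position by position:
  Position 0: 'a' vs 'b' => differ
  Position 1: 'b' vs 'c' => differ
  Position 2: 'c' vs 'b' => differ
  Position 3: 'a' vs 'd' => differ
  Position 4: 'b' vs 'c' => differ
  Position 5: 'c' vs 'b' => differ
Total differences (Hamming distance): 6

6


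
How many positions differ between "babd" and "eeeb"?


Comparing "babd" and "eeeb" position by position:
  Position 0: 'b' vs 'e' => DIFFER
  Position 1: 'a' vs 'e' => DIFFER
  Position 2: 'b' vs 'e' => DIFFER
  Position 3: 'd' vs 'b' => DIFFER
Positions that differ: 4

4


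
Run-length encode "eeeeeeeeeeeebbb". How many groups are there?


Input: eeeeeeeeeeeebbb
Scanning for consecutive runs:
  Group 1: 'e' x 12 (positions 0-11)
  Group 2: 'b' x 3 (positions 12-14)
Total groups: 2

2


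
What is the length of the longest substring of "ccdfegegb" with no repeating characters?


Input: "ccdfegegb"
Sliding window (track last position of each char):
  Position 0 ('c'): window [0,0] length 1 -- new best
  Position 1 ('c'): repeat (last at 0), move window start to 1
  Position 1 ('c'): window [1,1] length 1
  Position 2 ('d'): window [1,2] length 2 -- new best
  Position 3 ('f'): window [1,3] length 3 -- new best
  Position 4 ('e'): window [1,4] length 4 -- new best
  Position 5 ('g'): window [1,5] length 5 -- new best
  Position 6 ('e'): repeat (last at 4), move window start to 5
  Position 6 ('e'): window [5,6] length 2
  Position 7 ('g'): repeat (last at 5), move window start to 6
  Position 7 ('g'): window [6,7] length 2
  Position 8 ('b'): window [6,8] length 3
Longest substring with no repeats: "cdfeg" with length 5

5


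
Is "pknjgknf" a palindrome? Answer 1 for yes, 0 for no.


Input: pknjgknf
Reversed: fnkgjnkp
  Compare pos 0 ('p') with pos 7 ('f'): MISMATCH
  Compare pos 1 ('k') with pos 6 ('n'): MISMATCH
  Compare pos 2 ('n') with pos 5 ('k'): MISMATCH
  Compare pos 3 ('j') with pos 4 ('g'): MISMATCH
Result: not a palindrome

0


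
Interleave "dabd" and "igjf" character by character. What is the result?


Interleaving "dabd" and "igjf":
  Position 0: 'd' from first, 'i' from second => "di"
  Position 1: 'a' from first, 'g' from second => "ag"
  Position 2: 'b' from first, 'j' from second => "bj"
  Position 3: 'd' from first, 'f' from second => "df"
Result: diagbjdf

diagbjdf


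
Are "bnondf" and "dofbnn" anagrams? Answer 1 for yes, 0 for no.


Strings: "bnondf", "dofbnn"
Sorted first:  bdfnno
Sorted second: bdfnno
Sorted forms match => anagrams

1


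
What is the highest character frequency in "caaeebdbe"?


Input: caaeebdbe
Character counts:
  'a': 2
  'b': 2
  'c': 1
  'd': 1
  'e': 3
Maximum frequency: 3

3


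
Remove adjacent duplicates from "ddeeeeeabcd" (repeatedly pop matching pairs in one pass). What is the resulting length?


Input: ddeeeeeabcd
Stack-based adjacent duplicate removal:
  Read 'd': push. Stack: d
  Read 'd': matches stack top 'd' => pop. Stack: (empty)
  Read 'e': push. Stack: e
  Read 'e': matches stack top 'e' => pop. Stack: (empty)
  Read 'e': push. Stack: e
  Read 'e': matches stack top 'e' => pop. Stack: (empty)
  Read 'e': push. Stack: e
  Read 'a': push. Stack: ea
  Read 'b': push. Stack: eab
  Read 'c': push. Stack: eabc
  Read 'd': push. Stack: eabcd
Final stack: "eabcd" (length 5)

5


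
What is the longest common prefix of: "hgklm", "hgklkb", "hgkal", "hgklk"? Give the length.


Words: hgklm, hgklkb, hgkal, hgklk
  Position 0: all 'h' => match
  Position 1: all 'g' => match
  Position 2: all 'k' => match
  Position 3: ('l', 'l', 'a', 'l') => mismatch, stop
LCP = "hgk" (length 3)

3


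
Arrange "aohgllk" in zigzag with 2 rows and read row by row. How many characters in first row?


Zigzag "aohgllk" into 2 rows:
Placing characters:
  'a' => row 0
  'o' => row 1
  'h' => row 0
  'g' => row 1
  'l' => row 0
  'l' => row 1
  'k' => row 0
Rows:
  Row 0: "ahlk"
  Row 1: "ogl"
First row length: 4

4


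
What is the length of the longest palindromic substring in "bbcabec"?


Input: "bbcabec"
Checking substrings for palindromes:
  [0:2] "bb" (len 2) => palindrome
Longest palindromic substring: "bb" with length 2

2


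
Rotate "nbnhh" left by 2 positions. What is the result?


Input: "nbnhh", rotate left by 2
First 2 characters: "nb"
Remaining characters: "nhh"
Concatenate remaining + first: "nhh" + "nb" = "nhhnb"

nhhnb


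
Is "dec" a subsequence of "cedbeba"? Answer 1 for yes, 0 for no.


Check if "dec" is a subsequence of "cedbeba"
Greedy scan:
  Position 0 ('c'): no match needed
  Position 1 ('e'): no match needed
  Position 2 ('d'): matches sub[0] = 'd'
  Position 3 ('b'): no match needed
  Position 4 ('e'): matches sub[1] = 'e'
  Position 5 ('b'): no match needed
  Position 6 ('a'): no match needed
Only matched 2/3 characters => not a subsequence

0


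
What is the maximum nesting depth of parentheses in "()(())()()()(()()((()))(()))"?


Input: "()(())()()()(()()((()))(()))"
Tracking depth:
  Position 0 '(': depth becomes 1
  Position 1 ')': depth becomes 0
  Position 2 '(': depth becomes 1
  Position 3 '(': depth becomes 2
  Position 4 ')': depth becomes 1
  Position 5 ')': depth becomes 0
  Position 6 '(': depth becomes 1
  Position 7 ')': depth becomes 0
  Position 8 '(': depth becomes 1
  Position 9 ')': depth becomes 0
  Position 10 '(': depth becomes 1
  Position 11 ')': depth becomes 0
  Position 12 '(': depth becomes 1
  Position 13 '(': depth becomes 2
  Position 14 ')': depth becomes 1
  Position 15 '(': depth becomes 2
  Position 16 ')': depth becomes 1
  Position 17 '(': depth becomes 2
  Position 18 '(': depth becomes 3
  Position 19 '(': depth becomes 4
  Position 20 ')': depth becomes 3
  Position 21 ')': depth becomes 2
  Position 22 ')': depth becomes 1
  Position 23 '(': depth becomes 2
  Position 24 '(': depth becomes 3
  Position 25 ')': depth becomes 2
  Position 26 ')': depth becomes 1
  Position 27 ')': depth becomes 0
Maximum depth reached: 4

4


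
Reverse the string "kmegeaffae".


Input: kmegeaffae
Reading characters right to left:
  Position 9: 'e'
  Position 8: 'a'
  Position 7: 'f'
  Position 6: 'f'
  Position 5: 'a'
  Position 4: 'e'
  Position 3: 'g'
  Position 2: 'e'
  Position 1: 'm'
  Position 0: 'k'
Reversed: eaffaegemk

eaffaegemk


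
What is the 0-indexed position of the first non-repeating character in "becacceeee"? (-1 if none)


Input: becacceeee
Character frequencies:
  'a': 1
  'b': 1
  'c': 3
  'e': 5
Scanning left to right for freq == 1:
  Position 0 ('b'): unique! => answer = 0

0


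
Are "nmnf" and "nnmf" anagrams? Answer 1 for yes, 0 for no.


Strings: "nmnf", "nnmf"
Sorted first:  fmnn
Sorted second: fmnn
Sorted forms match => anagrams

1


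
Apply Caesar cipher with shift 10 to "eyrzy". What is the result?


Caesar cipher: shift "eyrzy" by 10
  'e' (pos 4) + 10 = pos 14 = 'o'
  'y' (pos 24) + 10 = pos 8 = 'i'
  'r' (pos 17) + 10 = pos 1 = 'b'
  'z' (pos 25) + 10 = pos 9 = 'j'
  'y' (pos 24) + 10 = pos 8 = 'i'
Result: oibji

oibji


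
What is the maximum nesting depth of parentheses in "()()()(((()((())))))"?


Input: "()()()(((()((())))))"
Tracking depth:
  Position 0 '(': depth becomes 1
  Position 1 ')': depth becomes 0
  Position 2 '(': depth becomes 1
  Position 3 ')': depth becomes 0
  Position 4 '(': depth becomes 1
  Position 5 ')': depth becomes 0
  Position 6 '(': depth becomes 1
  Position 7 '(': depth becomes 2
  Position 8 '(': depth becomes 3
  Position 9 '(': depth becomes 4
  Position 10 ')': depth becomes 3
  Position 11 '(': depth becomes 4
  Position 12 '(': depth becomes 5
  Position 13 '(': depth becomes 6
  Position 14 ')': depth becomes 5
  Position 15 ')': depth becomes 4
  Position 16 ')': depth becomes 3
  Position 17 ')': depth becomes 2
  Position 18 ')': depth becomes 1
  Position 19 ')': depth becomes 0
Maximum depth reached: 6

6


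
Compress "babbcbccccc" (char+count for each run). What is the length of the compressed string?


Input: babbcbccccc
Runs:
  'b' x 1 => "b1"
  'a' x 1 => "a1"
  'b' x 2 => "b2"
  'c' x 1 => "c1"
  'b' x 1 => "b1"
  'c' x 5 => "c5"
Compressed: "b1a1b2c1b1c5"
Compressed length: 12

12


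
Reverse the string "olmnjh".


Input: olmnjh
Reading characters right to left:
  Position 5: 'h'
  Position 4: 'j'
  Position 3: 'n'
  Position 2: 'm'
  Position 1: 'l'
  Position 0: 'o'
Reversed: hjnmlo

hjnmlo


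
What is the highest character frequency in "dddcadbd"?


Input: dddcadbd
Character counts:
  'a': 1
  'b': 1
  'c': 1
  'd': 5
Maximum frequency: 5

5


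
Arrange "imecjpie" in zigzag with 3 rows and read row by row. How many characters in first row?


Zigzag "imecjpie" into 3 rows:
Placing characters:
  'i' => row 0
  'm' => row 1
  'e' => row 2
  'c' => row 1
  'j' => row 0
  'p' => row 1
  'i' => row 2
  'e' => row 1
Rows:
  Row 0: "ij"
  Row 1: "mcpe"
  Row 2: "ei"
First row length: 2

2


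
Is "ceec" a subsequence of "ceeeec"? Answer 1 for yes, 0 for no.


Check if "ceec" is a subsequence of "ceeeec"
Greedy scan:
  Position 0 ('c'): matches sub[0] = 'c'
  Position 1 ('e'): matches sub[1] = 'e'
  Position 2 ('e'): matches sub[2] = 'e'
  Position 3 ('e'): no match needed
  Position 4 ('e'): no match needed
  Position 5 ('c'): matches sub[3] = 'c'
All 4 characters matched => is a subsequence

1


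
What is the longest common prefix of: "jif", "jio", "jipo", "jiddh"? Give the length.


Words: jif, jio, jipo, jiddh
  Position 0: all 'j' => match
  Position 1: all 'i' => match
  Position 2: ('f', 'o', 'p', 'd') => mismatch, stop
LCP = "ji" (length 2)

2


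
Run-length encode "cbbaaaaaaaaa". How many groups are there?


Input: cbbaaaaaaaaa
Scanning for consecutive runs:
  Group 1: 'c' x 1 (positions 0-0)
  Group 2: 'b' x 2 (positions 1-2)
  Group 3: 'a' x 9 (positions 3-11)
Total groups: 3

3


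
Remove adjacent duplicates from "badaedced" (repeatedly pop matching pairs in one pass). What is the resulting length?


Input: badaedced
Stack-based adjacent duplicate removal:
  Read 'b': push. Stack: b
  Read 'a': push. Stack: ba
  Read 'd': push. Stack: bad
  Read 'a': push. Stack: bada
  Read 'e': push. Stack: badae
  Read 'd': push. Stack: badaed
  Read 'c': push. Stack: badaedc
  Read 'e': push. Stack: badaedce
  Read 'd': push. Stack: badaedced
Final stack: "badaedced" (length 9)

9


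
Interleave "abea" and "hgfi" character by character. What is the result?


Interleaving "abea" and "hgfi":
  Position 0: 'a' from first, 'h' from second => "ah"
  Position 1: 'b' from first, 'g' from second => "bg"
  Position 2: 'e' from first, 'f' from second => "ef"
  Position 3: 'a' from first, 'i' from second => "ai"
Result: ahbgefai

ahbgefai


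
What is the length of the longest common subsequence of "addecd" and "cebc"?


LCS of "addecd" and "cebc"
DP table:
           c    e    b    c
      0    0    0    0    0
  a   0    0    0    0    0
  d   0    0    0    0    0
  d   0    0    0    0    0
  e   0    0    1    1    1
  c   0    1    1    1    2
  d   0    1    1    1    2
LCS length = dp[6][4] = 2

2


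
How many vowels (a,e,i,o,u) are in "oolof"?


Input: oolof
Checking each character:
  'o' at position 0: vowel (running total: 1)
  'o' at position 1: vowel (running total: 2)
  'l' at position 2: consonant
  'o' at position 3: vowel (running total: 3)
  'f' at position 4: consonant
Total vowels: 3

3


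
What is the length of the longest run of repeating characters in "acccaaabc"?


Input: "acccaaabc"
Scanning for longest run:
  Position 1 ('c'): new char, reset run to 1
  Position 2 ('c'): continues run of 'c', length=2
  Position 3 ('c'): continues run of 'c', length=3
  Position 4 ('a'): new char, reset run to 1
  Position 5 ('a'): continues run of 'a', length=2
  Position 6 ('a'): continues run of 'a', length=3
  Position 7 ('b'): new char, reset run to 1
  Position 8 ('c'): new char, reset run to 1
Longest run: 'c' with length 3

3


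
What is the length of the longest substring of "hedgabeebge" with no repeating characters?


Input: "hedgabeebge"
Sliding window (track last position of each char):
  Position 0 ('h'): window [0,0] length 1 -- new best
  Position 1 ('e'): window [0,1] length 2 -- new best
  Position 2 ('d'): window [0,2] length 3 -- new best
  Position 3 ('g'): window [0,3] length 4 -- new best
  Position 4 ('a'): window [0,4] length 5 -- new best
  Position 5 ('b'): window [0,5] length 6 -- new best
  Position 6 ('e'): repeat (last at 1), move window start to 2
  Position 6 ('e'): window [2,6] length 5
  Position 7 ('e'): repeat (last at 6), move window start to 7
  Position 7 ('e'): window [7,7] length 1
  Position 8 ('b'): window [7,8] length 2
  Position 9 ('g'): window [7,9] length 3
  Position 10 ('e'): repeat (last at 7), move window start to 8
  Position 10 ('e'): window [8,10] length 3
Longest substring with no repeats: "hedgab" with length 6

6


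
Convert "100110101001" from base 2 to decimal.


Input: "100110101001" in base 2
Positional expansion:
  Digit '1' (value 1) x 2^11 = 2048
  Digit '0' (value 0) x 2^10 = 0
  Digit '0' (value 0) x 2^9 = 0
  Digit '1' (value 1) x 2^8 = 256
  Digit '1' (value 1) x 2^7 = 128
  Digit '0' (value 0) x 2^6 = 0
  Digit '1' (value 1) x 2^5 = 32
  Digit '0' (value 0) x 2^4 = 0
  Digit '1' (value 1) x 2^3 = 8
  Digit '0' (value 0) x 2^2 = 0
  Digit '0' (value 0) x 2^1 = 0
  Digit '1' (value 1) x 2^0 = 1
Sum = 2473

2473


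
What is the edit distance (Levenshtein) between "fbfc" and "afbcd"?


Computing edit distance: "fbfc" -> "afbcd"
DP table:
           a    f    b    c    d
      0    1    2    3    4    5
  f   1    1    1    2    3    4
  b   2    2    2    1    2    3
  f   3    3    2    2    2    3
  c   4    4    3    3    2    3
Edit distance = dp[4][5] = 3

3


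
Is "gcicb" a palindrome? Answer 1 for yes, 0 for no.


Input: gcicb
Reversed: bcicg
  Compare pos 0 ('g') with pos 4 ('b'): MISMATCH
  Compare pos 1 ('c') with pos 3 ('c'): match
Result: not a palindrome

0


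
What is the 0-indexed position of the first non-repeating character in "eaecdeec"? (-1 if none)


Input: eaecdeec
Character frequencies:
  'a': 1
  'c': 2
  'd': 1
  'e': 4
Scanning left to right for freq == 1:
  Position 0 ('e'): freq=4, skip
  Position 1 ('a'): unique! => answer = 1

1


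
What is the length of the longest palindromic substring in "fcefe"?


Input: "fcefe"
Checking substrings for palindromes:
  [2:5] "efe" (len 3) => palindrome
Longest palindromic substring: "efe" with length 3

3


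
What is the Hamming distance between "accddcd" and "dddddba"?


Comparing "accddcd" and "dddddba" position by position:
  Position 0: 'a' vs 'd' => differ
  Position 1: 'c' vs 'd' => differ
  Position 2: 'c' vs 'd' => differ
  Position 3: 'd' vs 'd' => same
  Position 4: 'd' vs 'd' => same
  Position 5: 'c' vs 'b' => differ
  Position 6: 'd' vs 'a' => differ
Total differences (Hamming distance): 5

5


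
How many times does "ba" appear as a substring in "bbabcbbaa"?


Searching for "ba" in "bbabcbbaa"
Scanning each position:
  Position 0: "bb" => no
  Position 1: "ba" => MATCH
  Position 2: "ab" => no
  Position 3: "bc" => no
  Position 4: "cb" => no
  Position 5: "bb" => no
  Position 6: "ba" => MATCH
  Position 7: "aa" => no
Total occurrences: 2

2


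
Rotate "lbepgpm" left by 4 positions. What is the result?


Input: "lbepgpm", rotate left by 4
First 4 characters: "lbep"
Remaining characters: "gpm"
Concatenate remaining + first: "gpm" + "lbep" = "gpmlbep"

gpmlbep


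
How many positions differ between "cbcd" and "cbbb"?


Comparing "cbcd" and "cbbb" position by position:
  Position 0: 'c' vs 'c' => same
  Position 1: 'b' vs 'b' => same
  Position 2: 'c' vs 'b' => DIFFER
  Position 3: 'd' vs 'b' => DIFFER
Positions that differ: 2

2


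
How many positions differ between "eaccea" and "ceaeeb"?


Comparing "eaccea" and "ceaeeb" position by position:
  Position 0: 'e' vs 'c' => DIFFER
  Position 1: 'a' vs 'e' => DIFFER
  Position 2: 'c' vs 'a' => DIFFER
  Position 3: 'c' vs 'e' => DIFFER
  Position 4: 'e' vs 'e' => same
  Position 5: 'a' vs 'b' => DIFFER
Positions that differ: 5

5


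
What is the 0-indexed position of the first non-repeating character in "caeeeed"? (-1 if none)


Input: caeeeed
Character frequencies:
  'a': 1
  'c': 1
  'd': 1
  'e': 4
Scanning left to right for freq == 1:
  Position 0 ('c'): unique! => answer = 0

0


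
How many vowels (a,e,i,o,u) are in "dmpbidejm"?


Input: dmpbidejm
Checking each character:
  'd' at position 0: consonant
  'm' at position 1: consonant
  'p' at position 2: consonant
  'b' at position 3: consonant
  'i' at position 4: vowel (running total: 1)
  'd' at position 5: consonant
  'e' at position 6: vowel (running total: 2)
  'j' at position 7: consonant
  'm' at position 8: consonant
Total vowels: 2

2


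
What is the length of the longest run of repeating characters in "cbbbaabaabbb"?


Input: "cbbbaabaabbb"
Scanning for longest run:
  Position 1 ('b'): new char, reset run to 1
  Position 2 ('b'): continues run of 'b', length=2
  Position 3 ('b'): continues run of 'b', length=3
  Position 4 ('a'): new char, reset run to 1
  Position 5 ('a'): continues run of 'a', length=2
  Position 6 ('b'): new char, reset run to 1
  Position 7 ('a'): new char, reset run to 1
  Position 8 ('a'): continues run of 'a', length=2
  Position 9 ('b'): new char, reset run to 1
  Position 10 ('b'): continues run of 'b', length=2
  Position 11 ('b'): continues run of 'b', length=3
Longest run: 'b' with length 3

3


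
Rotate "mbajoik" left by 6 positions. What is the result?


Input: "mbajoik", rotate left by 6
First 6 characters: "mbajoi"
Remaining characters: "k"
Concatenate remaining + first: "k" + "mbajoi" = "kmbajoi"

kmbajoi


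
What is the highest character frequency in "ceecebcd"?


Input: ceecebcd
Character counts:
  'b': 1
  'c': 3
  'd': 1
  'e': 3
Maximum frequency: 3

3


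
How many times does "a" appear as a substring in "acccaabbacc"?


Searching for "a" in "acccaabbacc"
Scanning each position:
  Position 0: "a" => MATCH
  Position 1: "c" => no
  Position 2: "c" => no
  Position 3: "c" => no
  Position 4: "a" => MATCH
  Position 5: "a" => MATCH
  Position 6: "b" => no
  Position 7: "b" => no
  Position 8: "a" => MATCH
  Position 9: "c" => no
  Position 10: "c" => no
Total occurrences: 4

4


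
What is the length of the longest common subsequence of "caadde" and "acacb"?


LCS of "caadde" and "acacb"
DP table:
           a    c    a    c    b
      0    0    0    0    0    0
  c   0    0    1    1    1    1
  a   0    1    1    2    2    2
  a   0    1    1    2    2    2
  d   0    1    1    2    2    2
  d   0    1    1    2    2    2
  e   0    1    1    2    2    2
LCS length = dp[6][5] = 2

2


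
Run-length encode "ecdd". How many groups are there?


Input: ecdd
Scanning for consecutive runs:
  Group 1: 'e' x 1 (positions 0-0)
  Group 2: 'c' x 1 (positions 1-1)
  Group 3: 'd' x 2 (positions 2-3)
Total groups: 3

3


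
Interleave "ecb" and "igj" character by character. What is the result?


Interleaving "ecb" and "igj":
  Position 0: 'e' from first, 'i' from second => "ei"
  Position 1: 'c' from first, 'g' from second => "cg"
  Position 2: 'b' from first, 'j' from second => "bj"
Result: eicgbj

eicgbj


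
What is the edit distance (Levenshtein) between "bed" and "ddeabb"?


Computing edit distance: "bed" -> "ddeabb"
DP table:
           d    d    e    a    b    b
      0    1    2    3    4    5    6
  b   1    1    2    3    4    4    5
  e   2    2    2    2    3    4    5
  d   3    2    2    3    3    4    5
Edit distance = dp[3][6] = 5

5


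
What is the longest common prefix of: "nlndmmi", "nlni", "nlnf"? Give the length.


Words: nlndmmi, nlni, nlnf
  Position 0: all 'n' => match
  Position 1: all 'l' => match
  Position 2: all 'n' => match
  Position 3: ('d', 'i', 'f') => mismatch, stop
LCP = "nln" (length 3)

3


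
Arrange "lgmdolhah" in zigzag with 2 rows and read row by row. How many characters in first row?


Zigzag "lgmdolhah" into 2 rows:
Placing characters:
  'l' => row 0
  'g' => row 1
  'm' => row 0
  'd' => row 1
  'o' => row 0
  'l' => row 1
  'h' => row 0
  'a' => row 1
  'h' => row 0
Rows:
  Row 0: "lmohh"
  Row 1: "gdla"
First row length: 5

5


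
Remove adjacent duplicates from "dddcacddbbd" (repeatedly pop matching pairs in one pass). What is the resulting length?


Input: dddcacddbbd
Stack-based adjacent duplicate removal:
  Read 'd': push. Stack: d
  Read 'd': matches stack top 'd' => pop. Stack: (empty)
  Read 'd': push. Stack: d
  Read 'c': push. Stack: dc
  Read 'a': push. Stack: dca
  Read 'c': push. Stack: dcac
  Read 'd': push. Stack: dcacd
  Read 'd': matches stack top 'd' => pop. Stack: dcac
  Read 'b': push. Stack: dcacb
  Read 'b': matches stack top 'b' => pop. Stack: dcac
  Read 'd': push. Stack: dcacd
Final stack: "dcacd" (length 5)

5


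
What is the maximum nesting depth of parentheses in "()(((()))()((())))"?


Input: "()(((()))()((())))"
Tracking depth:
  Position 0 '(': depth becomes 1
  Position 1 ')': depth becomes 0
  Position 2 '(': depth becomes 1
  Position 3 '(': depth becomes 2
  Position 4 '(': depth becomes 3
  Position 5 '(': depth becomes 4
  Position 6 ')': depth becomes 3
  Position 7 ')': depth becomes 2
  Position 8 ')': depth becomes 1
  Position 9 '(': depth becomes 2
  Position 10 ')': depth becomes 1
  Position 11 '(': depth becomes 2
  Position 12 '(': depth becomes 3
  Position 13 '(': depth becomes 4
  Position 14 ')': depth becomes 3
  Position 15 ')': depth becomes 2
  Position 16 ')': depth becomes 1
  Position 17 ')': depth becomes 0
Maximum depth reached: 4

4


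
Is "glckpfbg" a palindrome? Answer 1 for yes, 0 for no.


Input: glckpfbg
Reversed: gbfpkclg
  Compare pos 0 ('g') with pos 7 ('g'): match
  Compare pos 1 ('l') with pos 6 ('b'): MISMATCH
  Compare pos 2 ('c') with pos 5 ('f'): MISMATCH
  Compare pos 3 ('k') with pos 4 ('p'): MISMATCH
Result: not a palindrome

0


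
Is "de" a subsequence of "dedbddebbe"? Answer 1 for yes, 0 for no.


Check if "de" is a subsequence of "dedbddebbe"
Greedy scan:
  Position 0 ('d'): matches sub[0] = 'd'
  Position 1 ('e'): matches sub[1] = 'e'
  Position 2 ('d'): no match needed
  Position 3 ('b'): no match needed
  Position 4 ('d'): no match needed
  Position 5 ('d'): no match needed
  Position 6 ('e'): no match needed
  Position 7 ('b'): no match needed
  Position 8 ('b'): no match needed
  Position 9 ('e'): no match needed
All 2 characters matched => is a subsequence

1


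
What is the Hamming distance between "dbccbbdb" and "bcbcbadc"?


Comparing "dbccbbdb" and "bcbcbadc" position by position:
  Position 0: 'd' vs 'b' => differ
  Position 1: 'b' vs 'c' => differ
  Position 2: 'c' vs 'b' => differ
  Position 3: 'c' vs 'c' => same
  Position 4: 'b' vs 'b' => same
  Position 5: 'b' vs 'a' => differ
  Position 6: 'd' vs 'd' => same
  Position 7: 'b' vs 'c' => differ
Total differences (Hamming distance): 5

5


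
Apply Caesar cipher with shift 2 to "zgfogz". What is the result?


Caesar cipher: shift "zgfogz" by 2
  'z' (pos 25) + 2 = pos 1 = 'b'
  'g' (pos 6) + 2 = pos 8 = 'i'
  'f' (pos 5) + 2 = pos 7 = 'h'
  'o' (pos 14) + 2 = pos 16 = 'q'
  'g' (pos 6) + 2 = pos 8 = 'i'
  'z' (pos 25) + 2 = pos 1 = 'b'
Result: bihqib

bihqib


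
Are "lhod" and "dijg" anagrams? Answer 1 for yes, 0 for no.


Strings: "lhod", "dijg"
Sorted first:  dhlo
Sorted second: dgij
Differ at position 1: 'h' vs 'g' => not anagrams

0


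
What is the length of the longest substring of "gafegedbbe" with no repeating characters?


Input: "gafegedbbe"
Sliding window (track last position of each char):
  Position 0 ('g'): window [0,0] length 1 -- new best
  Position 1 ('a'): window [0,1] length 2 -- new best
  Position 2 ('f'): window [0,2] length 3 -- new best
  Position 3 ('e'): window [0,3] length 4 -- new best
  Position 4 ('g'): repeat (last at 0), move window start to 1
  Position 4 ('g'): window [1,4] length 4
  Position 5 ('e'): repeat (last at 3), move window start to 4
  Position 5 ('e'): window [4,5] length 2
  Position 6 ('d'): window [4,6] length 3
  Position 7 ('b'): window [4,7] length 4
  Position 8 ('b'): repeat (last at 7), move window start to 8
  Position 8 ('b'): window [8,8] length 1
  Position 9 ('e'): window [8,9] length 2
Longest substring with no repeats: "gafe" with length 4

4


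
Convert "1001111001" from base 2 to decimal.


Input: "1001111001" in base 2
Positional expansion:
  Digit '1' (value 1) x 2^9 = 512
  Digit '0' (value 0) x 2^8 = 0
  Digit '0' (value 0) x 2^7 = 0
  Digit '1' (value 1) x 2^6 = 64
  Digit '1' (value 1) x 2^5 = 32
  Digit '1' (value 1) x 2^4 = 16
  Digit '1' (value 1) x 2^3 = 8
  Digit '0' (value 0) x 2^2 = 0
  Digit '0' (value 0) x 2^1 = 0
  Digit '1' (value 1) x 2^0 = 1
Sum = 633

633


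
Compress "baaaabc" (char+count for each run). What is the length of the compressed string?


Input: baaaabc
Runs:
  'b' x 1 => "b1"
  'a' x 4 => "a4"
  'b' x 1 => "b1"
  'c' x 1 => "c1"
Compressed: "b1a4b1c1"
Compressed length: 8

8


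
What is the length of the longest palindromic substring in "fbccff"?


Input: "fbccff"
Checking substrings for palindromes:
  [2:4] "cc" (len 2) => palindrome
  [4:6] "ff" (len 2) => palindrome
Longest palindromic substring: "cc" with length 2

2


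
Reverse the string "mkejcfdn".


Input: mkejcfdn
Reading characters right to left:
  Position 7: 'n'
  Position 6: 'd'
  Position 5: 'f'
  Position 4: 'c'
  Position 3: 'j'
  Position 2: 'e'
  Position 1: 'k'
  Position 0: 'm'
Reversed: ndfcjekm

ndfcjekm


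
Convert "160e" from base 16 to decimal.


Input: "160e" in base 16
Positional expansion:
  Digit '1' (value 1) x 16^3 = 4096
  Digit '6' (value 6) x 16^2 = 1536
  Digit '0' (value 0) x 16^1 = 0
  Digit 'e' (value 14) x 16^0 = 14
Sum = 5646

5646


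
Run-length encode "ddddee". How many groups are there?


Input: ddddee
Scanning for consecutive runs:
  Group 1: 'd' x 4 (positions 0-3)
  Group 2: 'e' x 2 (positions 4-5)
Total groups: 2

2


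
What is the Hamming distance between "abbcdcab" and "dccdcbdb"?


Comparing "abbcdcab" and "dccdcbdb" position by position:
  Position 0: 'a' vs 'd' => differ
  Position 1: 'b' vs 'c' => differ
  Position 2: 'b' vs 'c' => differ
  Position 3: 'c' vs 'd' => differ
  Position 4: 'd' vs 'c' => differ
  Position 5: 'c' vs 'b' => differ
  Position 6: 'a' vs 'd' => differ
  Position 7: 'b' vs 'b' => same
Total differences (Hamming distance): 7

7


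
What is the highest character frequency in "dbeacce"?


Input: dbeacce
Character counts:
  'a': 1
  'b': 1
  'c': 2
  'd': 1
  'e': 2
Maximum frequency: 2

2


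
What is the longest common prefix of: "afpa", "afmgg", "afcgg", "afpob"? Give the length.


Words: afpa, afmgg, afcgg, afpob
  Position 0: all 'a' => match
  Position 1: all 'f' => match
  Position 2: ('p', 'm', 'c', 'p') => mismatch, stop
LCP = "af" (length 2)

2


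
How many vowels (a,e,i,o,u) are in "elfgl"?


Input: elfgl
Checking each character:
  'e' at position 0: vowel (running total: 1)
  'l' at position 1: consonant
  'f' at position 2: consonant
  'g' at position 3: consonant
  'l' at position 4: consonant
Total vowels: 1

1


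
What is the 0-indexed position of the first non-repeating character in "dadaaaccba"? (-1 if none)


Input: dadaaaccba
Character frequencies:
  'a': 5
  'b': 1
  'c': 2
  'd': 2
Scanning left to right for freq == 1:
  Position 0 ('d'): freq=2, skip
  Position 1 ('a'): freq=5, skip
  Position 2 ('d'): freq=2, skip
  Position 3 ('a'): freq=5, skip
  Position 4 ('a'): freq=5, skip
  Position 5 ('a'): freq=5, skip
  Position 6 ('c'): freq=2, skip
  Position 7 ('c'): freq=2, skip
  Position 8 ('b'): unique! => answer = 8

8


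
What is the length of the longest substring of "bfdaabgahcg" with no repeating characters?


Input: "bfdaabgahcg"
Sliding window (track last position of each char):
  Position 0 ('b'): window [0,0] length 1 -- new best
  Position 1 ('f'): window [0,1] length 2 -- new best
  Position 2 ('d'): window [0,2] length 3 -- new best
  Position 3 ('a'): window [0,3] length 4 -- new best
  Position 4 ('a'): repeat (last at 3), move window start to 4
  Position 4 ('a'): window [4,4] length 1
  Position 5 ('b'): window [4,5] length 2
  Position 6 ('g'): window [4,6] length 3
  Position 7 ('a'): repeat (last at 4), move window start to 5
  Position 7 ('a'): window [5,7] length 3
  Position 8 ('h'): window [5,8] length 4
  Position 9 ('c'): window [5,9] length 5 -- new best
  Position 10 ('g'): repeat (last at 6), move window start to 7
  Position 10 ('g'): window [7,10] length 4
Longest substring with no repeats: "bgahc" with length 5

5


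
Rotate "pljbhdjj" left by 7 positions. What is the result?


Input: "pljbhdjj", rotate left by 7
First 7 characters: "pljbhdj"
Remaining characters: "j"
Concatenate remaining + first: "j" + "pljbhdj" = "jpljbhdj"

jpljbhdj


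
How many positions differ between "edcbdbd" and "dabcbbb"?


Comparing "edcbdbd" and "dabcbbb" position by position:
  Position 0: 'e' vs 'd' => DIFFER
  Position 1: 'd' vs 'a' => DIFFER
  Position 2: 'c' vs 'b' => DIFFER
  Position 3: 'b' vs 'c' => DIFFER
  Position 4: 'd' vs 'b' => DIFFER
  Position 5: 'b' vs 'b' => same
  Position 6: 'd' vs 'b' => DIFFER
Positions that differ: 6

6


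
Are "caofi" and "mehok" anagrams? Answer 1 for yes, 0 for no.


Strings: "caofi", "mehok"
Sorted first:  acfio
Sorted second: ehkmo
Differ at position 0: 'a' vs 'e' => not anagrams

0


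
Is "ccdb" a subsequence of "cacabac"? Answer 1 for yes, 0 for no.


Check if "ccdb" is a subsequence of "cacabac"
Greedy scan:
  Position 0 ('c'): matches sub[0] = 'c'
  Position 1 ('a'): no match needed
  Position 2 ('c'): matches sub[1] = 'c'
  Position 3 ('a'): no match needed
  Position 4 ('b'): no match needed
  Position 5 ('a'): no match needed
  Position 6 ('c'): no match needed
Only matched 2/4 characters => not a subsequence

0


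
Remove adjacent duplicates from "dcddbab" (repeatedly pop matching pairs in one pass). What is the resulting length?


Input: dcddbab
Stack-based adjacent duplicate removal:
  Read 'd': push. Stack: d
  Read 'c': push. Stack: dc
  Read 'd': push. Stack: dcd
  Read 'd': matches stack top 'd' => pop. Stack: dc
  Read 'b': push. Stack: dcb
  Read 'a': push. Stack: dcba
  Read 'b': push. Stack: dcbab
Final stack: "dcbab" (length 5)

5


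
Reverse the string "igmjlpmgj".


Input: igmjlpmgj
Reading characters right to left:
  Position 8: 'j'
  Position 7: 'g'
  Position 6: 'm'
  Position 5: 'p'
  Position 4: 'l'
  Position 3: 'j'
  Position 2: 'm'
  Position 1: 'g'
  Position 0: 'i'
Reversed: jgmpljmgi

jgmpljmgi


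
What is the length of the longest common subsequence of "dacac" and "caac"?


LCS of "dacac" and "caac"
DP table:
           c    a    a    c
      0    0    0    0    0
  d   0    0    0    0    0
  a   0    0    1    1    1
  c   0    1    1    1    2
  a   0    1    2    2    2
  c   0    1    2    2    3
LCS length = dp[5][4] = 3

3


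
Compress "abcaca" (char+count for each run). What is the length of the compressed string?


Input: abcaca
Runs:
  'a' x 1 => "a1"
  'b' x 1 => "b1"
  'c' x 1 => "c1"
  'a' x 1 => "a1"
  'c' x 1 => "c1"
  'a' x 1 => "a1"
Compressed: "a1b1c1a1c1a1"
Compressed length: 12

12


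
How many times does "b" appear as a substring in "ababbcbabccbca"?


Searching for "b" in "ababbcbabccbca"
Scanning each position:
  Position 0: "a" => no
  Position 1: "b" => MATCH
  Position 2: "a" => no
  Position 3: "b" => MATCH
  Position 4: "b" => MATCH
  Position 5: "c" => no
  Position 6: "b" => MATCH
  Position 7: "a" => no
  Position 8: "b" => MATCH
  Position 9: "c" => no
  Position 10: "c" => no
  Position 11: "b" => MATCH
  Position 12: "c" => no
  Position 13: "a" => no
Total occurrences: 6

6


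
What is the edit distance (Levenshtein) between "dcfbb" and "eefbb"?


Computing edit distance: "dcfbb" -> "eefbb"
DP table:
           e    e    f    b    b
      0    1    2    3    4    5
  d   1    1    2    3    4    5
  c   2    2    2    3    4    5
  f   3    3    3    2    3    4
  b   4    4    4    3    2    3
  b   5    5    5    4    3    2
Edit distance = dp[5][5] = 2

2


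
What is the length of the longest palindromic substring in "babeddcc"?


Input: "babeddcc"
Checking substrings for palindromes:
  [0:3] "bab" (len 3) => palindrome
  [4:6] "dd" (len 2) => palindrome
  [6:8] "cc" (len 2) => palindrome
Longest palindromic substring: "bab" with length 3

3


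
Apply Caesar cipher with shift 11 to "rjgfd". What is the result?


Caesar cipher: shift "rjgfd" by 11
  'r' (pos 17) + 11 = pos 2 = 'c'
  'j' (pos 9) + 11 = pos 20 = 'u'
  'g' (pos 6) + 11 = pos 17 = 'r'
  'f' (pos 5) + 11 = pos 16 = 'q'
  'd' (pos 3) + 11 = pos 14 = 'o'
Result: curqo

curqo


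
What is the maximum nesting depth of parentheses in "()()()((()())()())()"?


Input: "()()()((()())()())()"
Tracking depth:
  Position 0 '(': depth becomes 1
  Position 1 ')': depth becomes 0
  Position 2 '(': depth becomes 1
  Position 3 ')': depth becomes 0
  Position 4 '(': depth becomes 1
  Position 5 ')': depth becomes 0
  Position 6 '(': depth becomes 1
  Position 7 '(': depth becomes 2
  Position 8 '(': depth becomes 3
  Position 9 ')': depth becomes 2
  Position 10 '(': depth becomes 3
  Position 11 ')': depth becomes 2
  Position 12 ')': depth becomes 1
  Position 13 '(': depth becomes 2
  Position 14 ')': depth becomes 1
  Position 15 '(': depth becomes 2
  Position 16 ')': depth becomes 1
  Position 17 ')': depth becomes 0
  Position 18 '(': depth becomes 1
  Position 19 ')': depth becomes 0
Maximum depth reached: 3

3


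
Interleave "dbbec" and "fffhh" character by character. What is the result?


Interleaving "dbbec" and "fffhh":
  Position 0: 'd' from first, 'f' from second => "df"
  Position 1: 'b' from first, 'f' from second => "bf"
  Position 2: 'b' from first, 'f' from second => "bf"
  Position 3: 'e' from first, 'h' from second => "eh"
  Position 4: 'c' from first, 'h' from second => "ch"
Result: dfbfbfehch

dfbfbfehch


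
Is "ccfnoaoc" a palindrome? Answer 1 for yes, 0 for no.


Input: ccfnoaoc
Reversed: coaonfcc
  Compare pos 0 ('c') with pos 7 ('c'): match
  Compare pos 1 ('c') with pos 6 ('o'): MISMATCH
  Compare pos 2 ('f') with pos 5 ('a'): MISMATCH
  Compare pos 3 ('n') with pos 4 ('o'): MISMATCH
Result: not a palindrome

0


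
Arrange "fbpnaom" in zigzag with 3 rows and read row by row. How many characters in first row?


Zigzag "fbpnaom" into 3 rows:
Placing characters:
  'f' => row 0
  'b' => row 1
  'p' => row 2
  'n' => row 1
  'a' => row 0
  'o' => row 1
  'm' => row 2
Rows:
  Row 0: "fa"
  Row 1: "bno"
  Row 2: "pm"
First row length: 2

2


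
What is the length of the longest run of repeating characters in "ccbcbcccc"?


Input: "ccbcbcccc"
Scanning for longest run:
  Position 1 ('c'): continues run of 'c', length=2
  Position 2 ('b'): new char, reset run to 1
  Position 3 ('c'): new char, reset run to 1
  Position 4 ('b'): new char, reset run to 1
  Position 5 ('c'): new char, reset run to 1
  Position 6 ('c'): continues run of 'c', length=2
  Position 7 ('c'): continues run of 'c', length=3
  Position 8 ('c'): continues run of 'c', length=4
Longest run: 'c' with length 4

4
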